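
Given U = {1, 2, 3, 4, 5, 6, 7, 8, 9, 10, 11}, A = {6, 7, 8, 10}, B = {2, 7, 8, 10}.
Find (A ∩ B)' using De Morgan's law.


U = {1, 2, 3, 4, 5, 6, 7, 8, 9, 10, 11}
A = {6, 7, 8, 10}, B = {2, 7, 8, 10}
A ∩ B = {7, 8, 10}
(A ∩ B)' = U \ (A ∩ B) = {1, 2, 3, 4, 5, 6, 9, 11}
Verification via A' ∪ B': A' = {1, 2, 3, 4, 5, 9, 11}, B' = {1, 3, 4, 5, 6, 9, 11}
A' ∪ B' = {1, 2, 3, 4, 5, 6, 9, 11} ✓

{1, 2, 3, 4, 5, 6, 9, 11}


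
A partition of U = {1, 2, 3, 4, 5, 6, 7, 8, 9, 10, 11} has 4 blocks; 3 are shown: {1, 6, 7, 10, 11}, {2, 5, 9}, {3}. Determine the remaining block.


U = {1, 2, 3, 4, 5, 6, 7, 8, 9, 10, 11}
Shown blocks: {1, 6, 7, 10, 11}, {2, 5, 9}, {3}
A partition's blocks are pairwise disjoint and cover U, so the missing block = U \ (union of shown blocks).
Union of shown blocks: {1, 2, 3, 5, 6, 7, 9, 10, 11}
Missing block = U \ (union) = {4, 8}

{4, 8}


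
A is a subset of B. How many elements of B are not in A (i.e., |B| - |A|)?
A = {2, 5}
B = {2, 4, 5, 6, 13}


Set A = {2, 5}, |A| = 2
Set B = {2, 4, 5, 6, 13}, |B| = 5
Since A ⊆ B: B \ A = {4, 6, 13}
|B| - |A| = 5 - 2 = 3

3


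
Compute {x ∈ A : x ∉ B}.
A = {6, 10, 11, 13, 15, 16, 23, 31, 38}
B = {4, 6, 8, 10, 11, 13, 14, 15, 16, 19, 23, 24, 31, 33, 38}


Set A = {6, 10, 11, 13, 15, 16, 23, 31, 38}
Set B = {4, 6, 8, 10, 11, 13, 14, 15, 16, 19, 23, 24, 31, 33, 38}
Check each element of A against B:
6 ∈ B, 10 ∈ B, 11 ∈ B, 13 ∈ B, 15 ∈ B, 16 ∈ B, 23 ∈ B, 31 ∈ B, 38 ∈ B
Elements of A not in B: {}

{}


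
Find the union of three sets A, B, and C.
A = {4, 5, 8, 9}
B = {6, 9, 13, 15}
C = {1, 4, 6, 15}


Set A = {4, 5, 8, 9}
Set B = {6, 9, 13, 15}
Set C = {1, 4, 6, 15}
First, A ∪ B = {4, 5, 6, 8, 9, 13, 15}
Then, (A ∪ B) ∪ C = {1, 4, 5, 6, 8, 9, 13, 15}

{1, 4, 5, 6, 8, 9, 13, 15}


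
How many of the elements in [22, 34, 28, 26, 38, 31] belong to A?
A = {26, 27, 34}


Set A = {26, 27, 34}
Candidates: [22, 34, 28, 26, 38, 31]
Check each candidate:
22 ∉ A, 34 ∈ A, 28 ∉ A, 26 ∈ A, 38 ∉ A, 31 ∉ A
Count of candidates in A: 2

2


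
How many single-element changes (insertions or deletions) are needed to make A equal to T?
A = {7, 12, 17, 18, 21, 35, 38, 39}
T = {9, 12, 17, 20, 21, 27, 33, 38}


Set A = {7, 12, 17, 18, 21, 35, 38, 39}
Set T = {9, 12, 17, 20, 21, 27, 33, 38}
Elements to remove from A (in A, not in T): {7, 18, 35, 39} → 4 removals
Elements to add to A (in T, not in A): {9, 20, 27, 33} → 4 additions
Total edits = 4 + 4 = 8

8


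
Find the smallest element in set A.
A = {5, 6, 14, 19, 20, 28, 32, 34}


Set A = {5, 6, 14, 19, 20, 28, 32, 34}
Elements in ascending order: 5, 6, 14, 19, 20, 28, 32, 34
The smallest element is 5.

5


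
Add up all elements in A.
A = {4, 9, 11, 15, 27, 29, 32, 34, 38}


Set A = {4, 9, 11, 15, 27, 29, 32, 34, 38}
Sum = 4 + 9 + 11 + 15 + 27 + 29 + 32 + 34 + 38 = 199

199


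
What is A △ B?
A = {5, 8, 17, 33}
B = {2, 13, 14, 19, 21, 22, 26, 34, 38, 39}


Set A = {5, 8, 17, 33}
Set B = {2, 13, 14, 19, 21, 22, 26, 34, 38, 39}
A △ B = (A \ B) ∪ (B \ A)
Elements in A but not B: {5, 8, 17, 33}
Elements in B but not A: {2, 13, 14, 19, 21, 22, 26, 34, 38, 39}
A △ B = {2, 5, 8, 13, 14, 17, 19, 21, 22, 26, 33, 34, 38, 39}

{2, 5, 8, 13, 14, 17, 19, 21, 22, 26, 33, 34, 38, 39}


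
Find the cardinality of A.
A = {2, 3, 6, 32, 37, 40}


Set A = {2, 3, 6, 32, 37, 40}
Listing elements: 2, 3, 6, 32, 37, 40
Counting: 6 elements
|A| = 6

6


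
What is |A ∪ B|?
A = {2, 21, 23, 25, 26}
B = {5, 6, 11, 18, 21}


Set A = {2, 21, 23, 25, 26}, |A| = 5
Set B = {5, 6, 11, 18, 21}, |B| = 5
A ∩ B = {21}, |A ∩ B| = 1
|A ∪ B| = |A| + |B| - |A ∩ B| = 5 + 5 - 1 = 9

9


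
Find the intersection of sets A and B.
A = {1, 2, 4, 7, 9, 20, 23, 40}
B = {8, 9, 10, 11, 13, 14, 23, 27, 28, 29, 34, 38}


Set A = {1, 2, 4, 7, 9, 20, 23, 40}
Set B = {8, 9, 10, 11, 13, 14, 23, 27, 28, 29, 34, 38}
A ∩ B includes only elements in both sets.
Check each element of A against B:
1 ✗, 2 ✗, 4 ✗, 7 ✗, 9 ✓, 20 ✗, 23 ✓, 40 ✗
A ∩ B = {9, 23}

{9, 23}


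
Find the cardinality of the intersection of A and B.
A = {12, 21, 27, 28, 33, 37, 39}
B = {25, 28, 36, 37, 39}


Set A = {12, 21, 27, 28, 33, 37, 39}
Set B = {25, 28, 36, 37, 39}
A ∩ B = {28, 37, 39}
|A ∩ B| = 3

3


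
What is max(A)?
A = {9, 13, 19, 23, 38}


Set A = {9, 13, 19, 23, 38}
Elements in ascending order: 9, 13, 19, 23, 38
The largest element is 38.

38


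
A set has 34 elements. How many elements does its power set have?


The set has 34 elements.
The power set contains all possible subsets.
|P(A)| = 2^|A| = 2^34 = 17179869184

17179869184


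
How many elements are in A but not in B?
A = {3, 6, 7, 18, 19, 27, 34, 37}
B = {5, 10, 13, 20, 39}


Set A = {3, 6, 7, 18, 19, 27, 34, 37}
Set B = {5, 10, 13, 20, 39}
A \ B = {3, 6, 7, 18, 19, 27, 34, 37}
|A \ B| = 8

8


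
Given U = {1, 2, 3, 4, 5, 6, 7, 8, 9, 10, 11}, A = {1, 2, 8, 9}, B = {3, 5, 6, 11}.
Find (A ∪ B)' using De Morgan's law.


U = {1, 2, 3, 4, 5, 6, 7, 8, 9, 10, 11}
A = {1, 2, 8, 9}, B = {3, 5, 6, 11}
A ∪ B = {1, 2, 3, 5, 6, 8, 9, 11}
(A ∪ B)' = U \ (A ∪ B) = {4, 7, 10}
Verification via A' ∩ B': A' = {3, 4, 5, 6, 7, 10, 11}, B' = {1, 2, 4, 7, 8, 9, 10}
A' ∩ B' = {4, 7, 10} ✓

{4, 7, 10}


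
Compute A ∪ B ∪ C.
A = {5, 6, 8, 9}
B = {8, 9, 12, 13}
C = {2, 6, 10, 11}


Set A = {5, 6, 8, 9}
Set B = {8, 9, 12, 13}
Set C = {2, 6, 10, 11}
First, A ∪ B = {5, 6, 8, 9, 12, 13}
Then, (A ∪ B) ∪ C = {2, 5, 6, 8, 9, 10, 11, 12, 13}

{2, 5, 6, 8, 9, 10, 11, 12, 13}


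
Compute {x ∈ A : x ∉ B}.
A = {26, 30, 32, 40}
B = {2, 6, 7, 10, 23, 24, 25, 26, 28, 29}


Set A = {26, 30, 32, 40}
Set B = {2, 6, 7, 10, 23, 24, 25, 26, 28, 29}
Check each element of A against B:
26 ∈ B, 30 ∉ B (include), 32 ∉ B (include), 40 ∉ B (include)
Elements of A not in B: {30, 32, 40}

{30, 32, 40}


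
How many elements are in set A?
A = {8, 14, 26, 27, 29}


Set A = {8, 14, 26, 27, 29}
Listing elements: 8, 14, 26, 27, 29
Counting: 5 elements
|A| = 5

5


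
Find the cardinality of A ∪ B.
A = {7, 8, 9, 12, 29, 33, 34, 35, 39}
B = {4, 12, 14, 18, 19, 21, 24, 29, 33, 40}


Set A = {7, 8, 9, 12, 29, 33, 34, 35, 39}, |A| = 9
Set B = {4, 12, 14, 18, 19, 21, 24, 29, 33, 40}, |B| = 10
A ∩ B = {12, 29, 33}, |A ∩ B| = 3
|A ∪ B| = |A| + |B| - |A ∩ B| = 9 + 10 - 3 = 16

16


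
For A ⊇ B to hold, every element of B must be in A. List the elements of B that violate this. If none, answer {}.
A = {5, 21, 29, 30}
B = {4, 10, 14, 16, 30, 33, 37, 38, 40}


Set A = {5, 21, 29, 30}
Set B = {4, 10, 14, 16, 30, 33, 37, 38, 40}
Check each element of B against A:
4 ∉ A (include), 10 ∉ A (include), 14 ∉ A (include), 16 ∉ A (include), 30 ∈ A, 33 ∉ A (include), 37 ∉ A (include), 38 ∉ A (include), 40 ∉ A (include)
Elements of B not in A: {4, 10, 14, 16, 33, 37, 38, 40}

{4, 10, 14, 16, 33, 37, 38, 40}


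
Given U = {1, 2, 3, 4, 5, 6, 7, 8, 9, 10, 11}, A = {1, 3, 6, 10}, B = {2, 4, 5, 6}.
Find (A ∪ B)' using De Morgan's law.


U = {1, 2, 3, 4, 5, 6, 7, 8, 9, 10, 11}
A = {1, 3, 6, 10}, B = {2, 4, 5, 6}
A ∪ B = {1, 2, 3, 4, 5, 6, 10}
(A ∪ B)' = U \ (A ∪ B) = {7, 8, 9, 11}
Verification via A' ∩ B': A' = {2, 4, 5, 7, 8, 9, 11}, B' = {1, 3, 7, 8, 9, 10, 11}
A' ∩ B' = {7, 8, 9, 11} ✓

{7, 8, 9, 11}


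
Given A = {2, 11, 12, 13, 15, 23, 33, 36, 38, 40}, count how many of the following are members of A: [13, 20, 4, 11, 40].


Set A = {2, 11, 12, 13, 15, 23, 33, 36, 38, 40}
Candidates: [13, 20, 4, 11, 40]
Check each candidate:
13 ∈ A, 20 ∉ A, 4 ∉ A, 11 ∈ A, 40 ∈ A
Count of candidates in A: 3

3


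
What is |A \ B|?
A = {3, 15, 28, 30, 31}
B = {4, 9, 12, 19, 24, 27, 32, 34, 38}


Set A = {3, 15, 28, 30, 31}
Set B = {4, 9, 12, 19, 24, 27, 32, 34, 38}
A \ B = {3, 15, 28, 30, 31}
|A \ B| = 5

5


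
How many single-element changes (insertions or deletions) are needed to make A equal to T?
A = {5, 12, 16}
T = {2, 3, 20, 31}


Set A = {5, 12, 16}
Set T = {2, 3, 20, 31}
Elements to remove from A (in A, not in T): {5, 12, 16} → 3 removals
Elements to add to A (in T, not in A): {2, 3, 20, 31} → 4 additions
Total edits = 3 + 4 = 7

7


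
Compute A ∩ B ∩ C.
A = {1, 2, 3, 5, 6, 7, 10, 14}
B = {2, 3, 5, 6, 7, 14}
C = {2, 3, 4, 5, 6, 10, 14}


Set A = {1, 2, 3, 5, 6, 7, 10, 14}
Set B = {2, 3, 5, 6, 7, 14}
Set C = {2, 3, 4, 5, 6, 10, 14}
First, A ∩ B = {2, 3, 5, 6, 7, 14}
Then, (A ∩ B) ∩ C = {2, 3, 5, 6, 14}

{2, 3, 5, 6, 14}


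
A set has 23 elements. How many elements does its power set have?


The set has 23 elements.
The power set contains all possible subsets.
|P(A)| = 2^|A| = 2^23 = 8388608

8388608


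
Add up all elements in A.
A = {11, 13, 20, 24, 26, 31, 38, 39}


Set A = {11, 13, 20, 24, 26, 31, 38, 39}
Sum = 11 + 13 + 20 + 24 + 26 + 31 + 38 + 39 = 202

202


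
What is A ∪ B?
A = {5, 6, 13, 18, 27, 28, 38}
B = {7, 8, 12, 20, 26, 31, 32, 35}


Set A = {5, 6, 13, 18, 27, 28, 38}
Set B = {7, 8, 12, 20, 26, 31, 32, 35}
A ∪ B includes all elements in either set.
Elements from A: {5, 6, 13, 18, 27, 28, 38}
Elements from B not already included: {7, 8, 12, 20, 26, 31, 32, 35}
A ∪ B = {5, 6, 7, 8, 12, 13, 18, 20, 26, 27, 28, 31, 32, 35, 38}

{5, 6, 7, 8, 12, 13, 18, 20, 26, 27, 28, 31, 32, 35, 38}


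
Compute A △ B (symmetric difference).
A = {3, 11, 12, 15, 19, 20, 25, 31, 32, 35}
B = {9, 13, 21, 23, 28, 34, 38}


Set A = {3, 11, 12, 15, 19, 20, 25, 31, 32, 35}
Set B = {9, 13, 21, 23, 28, 34, 38}
A △ B = (A \ B) ∪ (B \ A)
Elements in A but not B: {3, 11, 12, 15, 19, 20, 25, 31, 32, 35}
Elements in B but not A: {9, 13, 21, 23, 28, 34, 38}
A △ B = {3, 9, 11, 12, 13, 15, 19, 20, 21, 23, 25, 28, 31, 32, 34, 35, 38}

{3, 9, 11, 12, 13, 15, 19, 20, 21, 23, 25, 28, 31, 32, 34, 35, 38}


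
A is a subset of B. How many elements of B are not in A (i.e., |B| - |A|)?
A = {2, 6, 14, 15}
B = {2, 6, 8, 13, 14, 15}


Set A = {2, 6, 14, 15}, |A| = 4
Set B = {2, 6, 8, 13, 14, 15}, |B| = 6
Since A ⊆ B: B \ A = {8, 13}
|B| - |A| = 6 - 4 = 2

2


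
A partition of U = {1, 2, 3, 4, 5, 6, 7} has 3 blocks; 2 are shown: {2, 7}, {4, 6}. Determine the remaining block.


U = {1, 2, 3, 4, 5, 6, 7}
Shown blocks: {2, 7}, {4, 6}
A partition's blocks are pairwise disjoint and cover U, so the missing block = U \ (union of shown blocks).
Union of shown blocks: {2, 4, 6, 7}
Missing block = U \ (union) = {1, 3, 5}

{1, 3, 5}


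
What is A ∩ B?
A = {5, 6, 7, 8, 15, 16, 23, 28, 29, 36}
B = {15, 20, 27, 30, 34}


Set A = {5, 6, 7, 8, 15, 16, 23, 28, 29, 36}
Set B = {15, 20, 27, 30, 34}
A ∩ B includes only elements in both sets.
Check each element of A against B:
5 ✗, 6 ✗, 7 ✗, 8 ✗, 15 ✓, 16 ✗, 23 ✗, 28 ✗, 29 ✗, 36 ✗
A ∩ B = {15}

{15}


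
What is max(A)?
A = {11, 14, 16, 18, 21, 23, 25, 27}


Set A = {11, 14, 16, 18, 21, 23, 25, 27}
Elements in ascending order: 11, 14, 16, 18, 21, 23, 25, 27
The largest element is 27.

27


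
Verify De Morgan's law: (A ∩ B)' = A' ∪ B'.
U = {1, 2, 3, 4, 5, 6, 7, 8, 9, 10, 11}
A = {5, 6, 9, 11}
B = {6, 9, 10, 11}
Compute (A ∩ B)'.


U = {1, 2, 3, 4, 5, 6, 7, 8, 9, 10, 11}
A = {5, 6, 9, 11}, B = {6, 9, 10, 11}
A ∩ B = {6, 9, 11}
(A ∩ B)' = U \ (A ∩ B) = {1, 2, 3, 4, 5, 7, 8, 10}
Verification via A' ∪ B': A' = {1, 2, 3, 4, 7, 8, 10}, B' = {1, 2, 3, 4, 5, 7, 8}
A' ∪ B' = {1, 2, 3, 4, 5, 7, 8, 10} ✓

{1, 2, 3, 4, 5, 7, 8, 10}


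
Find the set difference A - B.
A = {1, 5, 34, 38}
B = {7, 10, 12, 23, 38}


Set A = {1, 5, 34, 38}
Set B = {7, 10, 12, 23, 38}
A \ B includes elements in A that are not in B.
Check each element of A:
1 (not in B, keep), 5 (not in B, keep), 34 (not in B, keep), 38 (in B, remove)
A \ B = {1, 5, 34}

{1, 5, 34}


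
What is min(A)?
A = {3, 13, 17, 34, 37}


Set A = {3, 13, 17, 34, 37}
Elements in ascending order: 3, 13, 17, 34, 37
The smallest element is 3.

3


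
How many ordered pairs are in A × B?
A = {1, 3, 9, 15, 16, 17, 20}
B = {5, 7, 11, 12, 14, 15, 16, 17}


Set A = {1, 3, 9, 15, 16, 17, 20} has 7 elements.
Set B = {5, 7, 11, 12, 14, 15, 16, 17} has 8 elements.
|A × B| = |A| × |B| = 7 × 8 = 56

56


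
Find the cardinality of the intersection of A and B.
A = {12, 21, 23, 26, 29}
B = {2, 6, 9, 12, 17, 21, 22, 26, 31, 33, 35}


Set A = {12, 21, 23, 26, 29}
Set B = {2, 6, 9, 12, 17, 21, 22, 26, 31, 33, 35}
A ∩ B = {12, 21, 26}
|A ∩ B| = 3

3


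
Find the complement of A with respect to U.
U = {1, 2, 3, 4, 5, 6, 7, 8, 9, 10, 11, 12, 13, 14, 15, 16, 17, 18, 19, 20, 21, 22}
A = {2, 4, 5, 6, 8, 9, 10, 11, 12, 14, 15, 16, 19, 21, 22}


Universal set U = {1, 2, 3, 4, 5, 6, 7, 8, 9, 10, 11, 12, 13, 14, 15, 16, 17, 18, 19, 20, 21, 22}
Set A = {2, 4, 5, 6, 8, 9, 10, 11, 12, 14, 15, 16, 19, 21, 22}
A' = U \ A = elements in U but not in A
Checking each element of U:
1 (not in A, include), 2 (in A, exclude), 3 (not in A, include), 4 (in A, exclude), 5 (in A, exclude), 6 (in A, exclude), 7 (not in A, include), 8 (in A, exclude), 9 (in A, exclude), 10 (in A, exclude), 11 (in A, exclude), 12 (in A, exclude), 13 (not in A, include), 14 (in A, exclude), 15 (in A, exclude), 16 (in A, exclude), 17 (not in A, include), 18 (not in A, include), 19 (in A, exclude), 20 (not in A, include), 21 (in A, exclude), 22 (in A, exclude)
A' = {1, 3, 7, 13, 17, 18, 20}

{1, 3, 7, 13, 17, 18, 20}


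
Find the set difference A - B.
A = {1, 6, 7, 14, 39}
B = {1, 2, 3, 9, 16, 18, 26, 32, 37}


Set A = {1, 6, 7, 14, 39}
Set B = {1, 2, 3, 9, 16, 18, 26, 32, 37}
A \ B includes elements in A that are not in B.
Check each element of A:
1 (in B, remove), 6 (not in B, keep), 7 (not in B, keep), 14 (not in B, keep), 39 (not in B, keep)
A \ B = {6, 7, 14, 39}

{6, 7, 14, 39}


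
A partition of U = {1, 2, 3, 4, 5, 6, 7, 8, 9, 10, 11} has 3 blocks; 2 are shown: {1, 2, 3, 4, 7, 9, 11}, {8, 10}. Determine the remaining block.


U = {1, 2, 3, 4, 5, 6, 7, 8, 9, 10, 11}
Shown blocks: {1, 2, 3, 4, 7, 9, 11}, {8, 10}
A partition's blocks are pairwise disjoint and cover U, so the missing block = U \ (union of shown blocks).
Union of shown blocks: {1, 2, 3, 4, 7, 8, 9, 10, 11}
Missing block = U \ (union) = {5, 6}

{5, 6}


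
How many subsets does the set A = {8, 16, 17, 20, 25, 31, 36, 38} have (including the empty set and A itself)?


Set A = {8, 16, 17, 20, 25, 31, 36, 38}
|A| = 8
The power set P(A) contains all subsets of A.
|P(A)| = 2^|A| = 2^8 = 256

256


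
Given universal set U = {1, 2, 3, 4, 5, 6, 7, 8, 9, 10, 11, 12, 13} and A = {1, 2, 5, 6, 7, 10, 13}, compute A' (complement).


Universal set U = {1, 2, 3, 4, 5, 6, 7, 8, 9, 10, 11, 12, 13}
Set A = {1, 2, 5, 6, 7, 10, 13}
A' = U \ A = elements in U but not in A
Checking each element of U:
1 (in A, exclude), 2 (in A, exclude), 3 (not in A, include), 4 (not in A, include), 5 (in A, exclude), 6 (in A, exclude), 7 (in A, exclude), 8 (not in A, include), 9 (not in A, include), 10 (in A, exclude), 11 (not in A, include), 12 (not in A, include), 13 (in A, exclude)
A' = {3, 4, 8, 9, 11, 12}

{3, 4, 8, 9, 11, 12}


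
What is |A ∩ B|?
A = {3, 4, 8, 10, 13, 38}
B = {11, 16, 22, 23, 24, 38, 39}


Set A = {3, 4, 8, 10, 13, 38}
Set B = {11, 16, 22, 23, 24, 38, 39}
A ∩ B = {38}
|A ∩ B| = 1

1


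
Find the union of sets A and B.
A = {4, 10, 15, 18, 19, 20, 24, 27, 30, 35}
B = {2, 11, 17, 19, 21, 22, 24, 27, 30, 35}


Set A = {4, 10, 15, 18, 19, 20, 24, 27, 30, 35}
Set B = {2, 11, 17, 19, 21, 22, 24, 27, 30, 35}
A ∪ B includes all elements in either set.
Elements from A: {4, 10, 15, 18, 19, 20, 24, 27, 30, 35}
Elements from B not already included: {2, 11, 17, 21, 22}
A ∪ B = {2, 4, 10, 11, 15, 17, 18, 19, 20, 21, 22, 24, 27, 30, 35}

{2, 4, 10, 11, 15, 17, 18, 19, 20, 21, 22, 24, 27, 30, 35}


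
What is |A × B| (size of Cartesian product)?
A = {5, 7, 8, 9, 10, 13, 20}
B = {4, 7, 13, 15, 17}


Set A = {5, 7, 8, 9, 10, 13, 20} has 7 elements.
Set B = {4, 7, 13, 15, 17} has 5 elements.
|A × B| = |A| × |B| = 7 × 5 = 35

35


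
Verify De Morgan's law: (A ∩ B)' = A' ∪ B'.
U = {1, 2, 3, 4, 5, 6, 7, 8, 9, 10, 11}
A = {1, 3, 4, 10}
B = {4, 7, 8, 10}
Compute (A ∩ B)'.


U = {1, 2, 3, 4, 5, 6, 7, 8, 9, 10, 11}
A = {1, 3, 4, 10}, B = {4, 7, 8, 10}
A ∩ B = {4, 10}
(A ∩ B)' = U \ (A ∩ B) = {1, 2, 3, 5, 6, 7, 8, 9, 11}
Verification via A' ∪ B': A' = {2, 5, 6, 7, 8, 9, 11}, B' = {1, 2, 3, 5, 6, 9, 11}
A' ∪ B' = {1, 2, 3, 5, 6, 7, 8, 9, 11} ✓

{1, 2, 3, 5, 6, 7, 8, 9, 11}


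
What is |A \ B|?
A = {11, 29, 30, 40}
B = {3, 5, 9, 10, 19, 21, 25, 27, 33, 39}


Set A = {11, 29, 30, 40}
Set B = {3, 5, 9, 10, 19, 21, 25, 27, 33, 39}
A \ B = {11, 29, 30, 40}
|A \ B| = 4

4


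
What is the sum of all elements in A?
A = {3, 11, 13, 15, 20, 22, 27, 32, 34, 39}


Set A = {3, 11, 13, 15, 20, 22, 27, 32, 34, 39}
Sum = 3 + 11 + 13 + 15 + 20 + 22 + 27 + 32 + 34 + 39 = 216

216


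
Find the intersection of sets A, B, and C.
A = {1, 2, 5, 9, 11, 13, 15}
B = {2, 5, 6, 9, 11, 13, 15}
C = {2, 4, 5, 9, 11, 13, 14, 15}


Set A = {1, 2, 5, 9, 11, 13, 15}
Set B = {2, 5, 6, 9, 11, 13, 15}
Set C = {2, 4, 5, 9, 11, 13, 14, 15}
First, A ∩ B = {2, 5, 9, 11, 13, 15}
Then, (A ∩ B) ∩ C = {2, 5, 9, 11, 13, 15}

{2, 5, 9, 11, 13, 15}


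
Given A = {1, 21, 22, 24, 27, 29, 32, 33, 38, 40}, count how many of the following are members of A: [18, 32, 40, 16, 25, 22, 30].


Set A = {1, 21, 22, 24, 27, 29, 32, 33, 38, 40}
Candidates: [18, 32, 40, 16, 25, 22, 30]
Check each candidate:
18 ∉ A, 32 ∈ A, 40 ∈ A, 16 ∉ A, 25 ∉ A, 22 ∈ A, 30 ∉ A
Count of candidates in A: 3

3


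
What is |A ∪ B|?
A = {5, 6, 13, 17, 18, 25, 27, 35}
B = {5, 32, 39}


Set A = {5, 6, 13, 17, 18, 25, 27, 35}, |A| = 8
Set B = {5, 32, 39}, |B| = 3
A ∩ B = {5}, |A ∩ B| = 1
|A ∪ B| = |A| + |B| - |A ∩ B| = 8 + 3 - 1 = 10

10


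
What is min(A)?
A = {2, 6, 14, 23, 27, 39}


Set A = {2, 6, 14, 23, 27, 39}
Elements in ascending order: 2, 6, 14, 23, 27, 39
The smallest element is 2.

2


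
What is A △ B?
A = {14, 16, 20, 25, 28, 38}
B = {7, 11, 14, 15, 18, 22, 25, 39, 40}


Set A = {14, 16, 20, 25, 28, 38}
Set B = {7, 11, 14, 15, 18, 22, 25, 39, 40}
A △ B = (A \ B) ∪ (B \ A)
Elements in A but not B: {16, 20, 28, 38}
Elements in B but not A: {7, 11, 15, 18, 22, 39, 40}
A △ B = {7, 11, 15, 16, 18, 20, 22, 28, 38, 39, 40}

{7, 11, 15, 16, 18, 20, 22, 28, 38, 39, 40}


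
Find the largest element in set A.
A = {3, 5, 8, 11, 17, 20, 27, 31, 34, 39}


Set A = {3, 5, 8, 11, 17, 20, 27, 31, 34, 39}
Elements in ascending order: 3, 5, 8, 11, 17, 20, 27, 31, 34, 39
The largest element is 39.

39


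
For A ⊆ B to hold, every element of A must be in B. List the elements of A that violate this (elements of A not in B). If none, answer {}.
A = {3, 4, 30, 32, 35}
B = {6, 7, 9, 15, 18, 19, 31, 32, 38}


Set A = {3, 4, 30, 32, 35}
Set B = {6, 7, 9, 15, 18, 19, 31, 32, 38}
Check each element of A against B:
3 ∉ B (include), 4 ∉ B (include), 30 ∉ B (include), 32 ∈ B, 35 ∉ B (include)
Elements of A not in B: {3, 4, 30, 35}

{3, 4, 30, 35}


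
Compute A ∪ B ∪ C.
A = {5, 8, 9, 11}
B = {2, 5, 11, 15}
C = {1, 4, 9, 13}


Set A = {5, 8, 9, 11}
Set B = {2, 5, 11, 15}
Set C = {1, 4, 9, 13}
First, A ∪ B = {2, 5, 8, 9, 11, 15}
Then, (A ∪ B) ∪ C = {1, 2, 4, 5, 8, 9, 11, 13, 15}

{1, 2, 4, 5, 8, 9, 11, 13, 15}


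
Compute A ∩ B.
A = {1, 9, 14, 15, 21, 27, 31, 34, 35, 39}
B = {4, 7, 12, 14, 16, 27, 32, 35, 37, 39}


Set A = {1, 9, 14, 15, 21, 27, 31, 34, 35, 39}
Set B = {4, 7, 12, 14, 16, 27, 32, 35, 37, 39}
A ∩ B includes only elements in both sets.
Check each element of A against B:
1 ✗, 9 ✗, 14 ✓, 15 ✗, 21 ✗, 27 ✓, 31 ✗, 34 ✗, 35 ✓, 39 ✓
A ∩ B = {14, 27, 35, 39}

{14, 27, 35, 39}


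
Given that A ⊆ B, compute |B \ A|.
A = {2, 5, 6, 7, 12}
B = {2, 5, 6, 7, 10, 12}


Set A = {2, 5, 6, 7, 12}, |A| = 5
Set B = {2, 5, 6, 7, 10, 12}, |B| = 6
Since A ⊆ B: B \ A = {10}
|B| - |A| = 6 - 5 = 1

1


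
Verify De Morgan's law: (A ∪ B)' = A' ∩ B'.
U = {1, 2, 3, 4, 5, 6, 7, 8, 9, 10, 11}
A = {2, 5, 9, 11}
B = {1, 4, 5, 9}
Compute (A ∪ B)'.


U = {1, 2, 3, 4, 5, 6, 7, 8, 9, 10, 11}
A = {2, 5, 9, 11}, B = {1, 4, 5, 9}
A ∪ B = {1, 2, 4, 5, 9, 11}
(A ∪ B)' = U \ (A ∪ B) = {3, 6, 7, 8, 10}
Verification via A' ∩ B': A' = {1, 3, 4, 6, 7, 8, 10}, B' = {2, 3, 6, 7, 8, 10, 11}
A' ∩ B' = {3, 6, 7, 8, 10} ✓

{3, 6, 7, 8, 10}


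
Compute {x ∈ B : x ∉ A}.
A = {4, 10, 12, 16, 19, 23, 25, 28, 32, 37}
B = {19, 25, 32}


Set A = {4, 10, 12, 16, 19, 23, 25, 28, 32, 37}
Set B = {19, 25, 32}
Check each element of B against A:
19 ∈ A, 25 ∈ A, 32 ∈ A
Elements of B not in A: {}

{}


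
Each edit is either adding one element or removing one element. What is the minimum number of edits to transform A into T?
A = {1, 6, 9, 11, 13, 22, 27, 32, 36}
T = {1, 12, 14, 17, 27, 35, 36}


Set A = {1, 6, 9, 11, 13, 22, 27, 32, 36}
Set T = {1, 12, 14, 17, 27, 35, 36}
Elements to remove from A (in A, not in T): {6, 9, 11, 13, 22, 32} → 6 removals
Elements to add to A (in T, not in A): {12, 14, 17, 35} → 4 additions
Total edits = 6 + 4 = 10

10


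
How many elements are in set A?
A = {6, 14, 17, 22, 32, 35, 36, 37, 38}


Set A = {6, 14, 17, 22, 32, 35, 36, 37, 38}
Listing elements: 6, 14, 17, 22, 32, 35, 36, 37, 38
Counting: 9 elements
|A| = 9

9


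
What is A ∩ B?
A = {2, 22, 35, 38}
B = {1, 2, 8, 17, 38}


Set A = {2, 22, 35, 38}
Set B = {1, 2, 8, 17, 38}
A ∩ B includes only elements in both sets.
Check each element of A against B:
2 ✓, 22 ✗, 35 ✗, 38 ✓
A ∩ B = {2, 38}

{2, 38}


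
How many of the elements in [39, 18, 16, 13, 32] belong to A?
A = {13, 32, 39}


Set A = {13, 32, 39}
Candidates: [39, 18, 16, 13, 32]
Check each candidate:
39 ∈ A, 18 ∉ A, 16 ∉ A, 13 ∈ A, 32 ∈ A
Count of candidates in A: 3

3


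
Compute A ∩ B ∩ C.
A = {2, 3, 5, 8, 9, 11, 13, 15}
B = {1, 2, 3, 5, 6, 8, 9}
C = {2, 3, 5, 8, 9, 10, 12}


Set A = {2, 3, 5, 8, 9, 11, 13, 15}
Set B = {1, 2, 3, 5, 6, 8, 9}
Set C = {2, 3, 5, 8, 9, 10, 12}
First, A ∩ B = {2, 3, 5, 8, 9}
Then, (A ∩ B) ∩ C = {2, 3, 5, 8, 9}

{2, 3, 5, 8, 9}


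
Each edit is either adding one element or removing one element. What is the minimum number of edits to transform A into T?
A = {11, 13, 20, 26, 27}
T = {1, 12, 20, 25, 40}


Set A = {11, 13, 20, 26, 27}
Set T = {1, 12, 20, 25, 40}
Elements to remove from A (in A, not in T): {11, 13, 26, 27} → 4 removals
Elements to add to A (in T, not in A): {1, 12, 25, 40} → 4 additions
Total edits = 4 + 4 = 8

8


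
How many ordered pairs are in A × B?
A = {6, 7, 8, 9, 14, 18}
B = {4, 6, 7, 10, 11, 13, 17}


Set A = {6, 7, 8, 9, 14, 18} has 6 elements.
Set B = {4, 6, 7, 10, 11, 13, 17} has 7 elements.
|A × B| = |A| × |B| = 6 × 7 = 42

42


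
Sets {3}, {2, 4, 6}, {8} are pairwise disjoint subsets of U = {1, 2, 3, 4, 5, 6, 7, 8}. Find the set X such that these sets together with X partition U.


U = {1, 2, 3, 4, 5, 6, 7, 8}
Shown blocks: {3}, {2, 4, 6}, {8}
A partition's blocks are pairwise disjoint and cover U, so the missing block = U \ (union of shown blocks).
Union of shown blocks: {2, 3, 4, 6, 8}
Missing block = U \ (union) = {1, 5, 7}

{1, 5, 7}


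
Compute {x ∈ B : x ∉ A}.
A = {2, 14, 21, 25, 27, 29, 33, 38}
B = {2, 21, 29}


Set A = {2, 14, 21, 25, 27, 29, 33, 38}
Set B = {2, 21, 29}
Check each element of B against A:
2 ∈ A, 21 ∈ A, 29 ∈ A
Elements of B not in A: {}

{}


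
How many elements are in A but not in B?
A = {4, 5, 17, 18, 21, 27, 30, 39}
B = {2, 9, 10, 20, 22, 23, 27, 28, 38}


Set A = {4, 5, 17, 18, 21, 27, 30, 39}
Set B = {2, 9, 10, 20, 22, 23, 27, 28, 38}
A \ B = {4, 5, 17, 18, 21, 30, 39}
|A \ B| = 7

7


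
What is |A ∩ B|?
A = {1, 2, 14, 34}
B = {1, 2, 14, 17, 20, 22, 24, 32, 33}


Set A = {1, 2, 14, 34}
Set B = {1, 2, 14, 17, 20, 22, 24, 32, 33}
A ∩ B = {1, 2, 14}
|A ∩ B| = 3

3


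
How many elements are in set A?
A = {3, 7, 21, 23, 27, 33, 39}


Set A = {3, 7, 21, 23, 27, 33, 39}
Listing elements: 3, 7, 21, 23, 27, 33, 39
Counting: 7 elements
|A| = 7

7


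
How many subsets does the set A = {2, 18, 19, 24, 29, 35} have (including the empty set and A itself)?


Set A = {2, 18, 19, 24, 29, 35}
|A| = 6
The power set P(A) contains all subsets of A.
|P(A)| = 2^|A| = 2^6 = 64

64


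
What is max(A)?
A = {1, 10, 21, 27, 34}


Set A = {1, 10, 21, 27, 34}
Elements in ascending order: 1, 10, 21, 27, 34
The largest element is 34.

34


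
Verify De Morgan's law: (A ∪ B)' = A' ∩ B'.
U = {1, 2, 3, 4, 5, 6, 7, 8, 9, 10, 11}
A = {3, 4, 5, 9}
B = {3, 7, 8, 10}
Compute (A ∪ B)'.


U = {1, 2, 3, 4, 5, 6, 7, 8, 9, 10, 11}
A = {3, 4, 5, 9}, B = {3, 7, 8, 10}
A ∪ B = {3, 4, 5, 7, 8, 9, 10}
(A ∪ B)' = U \ (A ∪ B) = {1, 2, 6, 11}
Verification via A' ∩ B': A' = {1, 2, 6, 7, 8, 10, 11}, B' = {1, 2, 4, 5, 6, 9, 11}
A' ∩ B' = {1, 2, 6, 11} ✓

{1, 2, 6, 11}


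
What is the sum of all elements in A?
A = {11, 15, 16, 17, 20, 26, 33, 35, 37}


Set A = {11, 15, 16, 17, 20, 26, 33, 35, 37}
Sum = 11 + 15 + 16 + 17 + 20 + 26 + 33 + 35 + 37 = 210

210


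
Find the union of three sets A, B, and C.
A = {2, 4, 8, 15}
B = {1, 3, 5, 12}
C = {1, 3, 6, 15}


Set A = {2, 4, 8, 15}
Set B = {1, 3, 5, 12}
Set C = {1, 3, 6, 15}
First, A ∪ B = {1, 2, 3, 4, 5, 8, 12, 15}
Then, (A ∪ B) ∪ C = {1, 2, 3, 4, 5, 6, 8, 12, 15}

{1, 2, 3, 4, 5, 6, 8, 12, 15}


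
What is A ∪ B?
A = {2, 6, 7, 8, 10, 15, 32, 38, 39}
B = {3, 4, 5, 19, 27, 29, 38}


Set A = {2, 6, 7, 8, 10, 15, 32, 38, 39}
Set B = {3, 4, 5, 19, 27, 29, 38}
A ∪ B includes all elements in either set.
Elements from A: {2, 6, 7, 8, 10, 15, 32, 38, 39}
Elements from B not already included: {3, 4, 5, 19, 27, 29}
A ∪ B = {2, 3, 4, 5, 6, 7, 8, 10, 15, 19, 27, 29, 32, 38, 39}

{2, 3, 4, 5, 6, 7, 8, 10, 15, 19, 27, 29, 32, 38, 39}


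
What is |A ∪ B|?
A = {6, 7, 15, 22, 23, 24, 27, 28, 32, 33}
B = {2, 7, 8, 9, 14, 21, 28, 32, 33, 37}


Set A = {6, 7, 15, 22, 23, 24, 27, 28, 32, 33}, |A| = 10
Set B = {2, 7, 8, 9, 14, 21, 28, 32, 33, 37}, |B| = 10
A ∩ B = {7, 28, 32, 33}, |A ∩ B| = 4
|A ∪ B| = |A| + |B| - |A ∩ B| = 10 + 10 - 4 = 16

16


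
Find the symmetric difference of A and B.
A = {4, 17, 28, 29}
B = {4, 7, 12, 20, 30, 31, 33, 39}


Set A = {4, 17, 28, 29}
Set B = {4, 7, 12, 20, 30, 31, 33, 39}
A △ B = (A \ B) ∪ (B \ A)
Elements in A but not B: {17, 28, 29}
Elements in B but not A: {7, 12, 20, 30, 31, 33, 39}
A △ B = {7, 12, 17, 20, 28, 29, 30, 31, 33, 39}

{7, 12, 17, 20, 28, 29, 30, 31, 33, 39}


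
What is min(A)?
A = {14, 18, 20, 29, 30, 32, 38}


Set A = {14, 18, 20, 29, 30, 32, 38}
Elements in ascending order: 14, 18, 20, 29, 30, 32, 38
The smallest element is 14.

14


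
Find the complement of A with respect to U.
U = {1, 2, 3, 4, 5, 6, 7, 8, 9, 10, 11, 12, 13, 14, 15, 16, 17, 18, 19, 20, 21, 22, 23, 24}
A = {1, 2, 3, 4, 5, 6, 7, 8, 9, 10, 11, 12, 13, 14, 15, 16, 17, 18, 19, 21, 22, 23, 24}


Universal set U = {1, 2, 3, 4, 5, 6, 7, 8, 9, 10, 11, 12, 13, 14, 15, 16, 17, 18, 19, 20, 21, 22, 23, 24}
Set A = {1, 2, 3, 4, 5, 6, 7, 8, 9, 10, 11, 12, 13, 14, 15, 16, 17, 18, 19, 21, 22, 23, 24}
A' = U \ A = elements in U but not in A
Checking each element of U:
1 (in A, exclude), 2 (in A, exclude), 3 (in A, exclude), 4 (in A, exclude), 5 (in A, exclude), 6 (in A, exclude), 7 (in A, exclude), 8 (in A, exclude), 9 (in A, exclude), 10 (in A, exclude), 11 (in A, exclude), 12 (in A, exclude), 13 (in A, exclude), 14 (in A, exclude), 15 (in A, exclude), 16 (in A, exclude), 17 (in A, exclude), 18 (in A, exclude), 19 (in A, exclude), 20 (not in A, include), 21 (in A, exclude), 22 (in A, exclude), 23 (in A, exclude), 24 (in A, exclude)
A' = {20}

{20}


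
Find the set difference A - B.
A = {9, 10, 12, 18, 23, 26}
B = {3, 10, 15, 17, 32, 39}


Set A = {9, 10, 12, 18, 23, 26}
Set B = {3, 10, 15, 17, 32, 39}
A \ B includes elements in A that are not in B.
Check each element of A:
9 (not in B, keep), 10 (in B, remove), 12 (not in B, keep), 18 (not in B, keep), 23 (not in B, keep), 26 (not in B, keep)
A \ B = {9, 12, 18, 23, 26}

{9, 12, 18, 23, 26}


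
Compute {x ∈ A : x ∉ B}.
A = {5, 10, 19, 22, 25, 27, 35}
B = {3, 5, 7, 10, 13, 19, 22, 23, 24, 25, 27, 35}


Set A = {5, 10, 19, 22, 25, 27, 35}
Set B = {3, 5, 7, 10, 13, 19, 22, 23, 24, 25, 27, 35}
Check each element of A against B:
5 ∈ B, 10 ∈ B, 19 ∈ B, 22 ∈ B, 25 ∈ B, 27 ∈ B, 35 ∈ B
Elements of A not in B: {}

{}


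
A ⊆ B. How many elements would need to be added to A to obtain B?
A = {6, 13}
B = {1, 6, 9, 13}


Set A = {6, 13}, |A| = 2
Set B = {1, 6, 9, 13}, |B| = 4
Since A ⊆ B: B \ A = {1, 9}
|B| - |A| = 4 - 2 = 2

2


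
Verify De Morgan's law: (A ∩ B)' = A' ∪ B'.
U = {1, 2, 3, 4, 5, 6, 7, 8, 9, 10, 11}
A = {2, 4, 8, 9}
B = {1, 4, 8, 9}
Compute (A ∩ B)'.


U = {1, 2, 3, 4, 5, 6, 7, 8, 9, 10, 11}
A = {2, 4, 8, 9}, B = {1, 4, 8, 9}
A ∩ B = {4, 8, 9}
(A ∩ B)' = U \ (A ∩ B) = {1, 2, 3, 5, 6, 7, 10, 11}
Verification via A' ∪ B': A' = {1, 3, 5, 6, 7, 10, 11}, B' = {2, 3, 5, 6, 7, 10, 11}
A' ∪ B' = {1, 2, 3, 5, 6, 7, 10, 11} ✓

{1, 2, 3, 5, 6, 7, 10, 11}


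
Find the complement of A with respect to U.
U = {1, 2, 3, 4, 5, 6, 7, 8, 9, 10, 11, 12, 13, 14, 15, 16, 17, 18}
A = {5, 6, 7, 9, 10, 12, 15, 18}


Universal set U = {1, 2, 3, 4, 5, 6, 7, 8, 9, 10, 11, 12, 13, 14, 15, 16, 17, 18}
Set A = {5, 6, 7, 9, 10, 12, 15, 18}
A' = U \ A = elements in U but not in A
Checking each element of U:
1 (not in A, include), 2 (not in A, include), 3 (not in A, include), 4 (not in A, include), 5 (in A, exclude), 6 (in A, exclude), 7 (in A, exclude), 8 (not in A, include), 9 (in A, exclude), 10 (in A, exclude), 11 (not in A, include), 12 (in A, exclude), 13 (not in A, include), 14 (not in A, include), 15 (in A, exclude), 16 (not in A, include), 17 (not in A, include), 18 (in A, exclude)
A' = {1, 2, 3, 4, 8, 11, 13, 14, 16, 17}

{1, 2, 3, 4, 8, 11, 13, 14, 16, 17}


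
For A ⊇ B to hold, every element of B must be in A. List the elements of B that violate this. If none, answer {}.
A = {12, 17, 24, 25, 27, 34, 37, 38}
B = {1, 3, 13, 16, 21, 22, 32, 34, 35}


Set A = {12, 17, 24, 25, 27, 34, 37, 38}
Set B = {1, 3, 13, 16, 21, 22, 32, 34, 35}
Check each element of B against A:
1 ∉ A (include), 3 ∉ A (include), 13 ∉ A (include), 16 ∉ A (include), 21 ∉ A (include), 22 ∉ A (include), 32 ∉ A (include), 34 ∈ A, 35 ∉ A (include)
Elements of B not in A: {1, 3, 13, 16, 21, 22, 32, 35}

{1, 3, 13, 16, 21, 22, 32, 35}


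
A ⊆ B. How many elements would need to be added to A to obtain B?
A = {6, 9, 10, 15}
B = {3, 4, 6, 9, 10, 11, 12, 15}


Set A = {6, 9, 10, 15}, |A| = 4
Set B = {3, 4, 6, 9, 10, 11, 12, 15}, |B| = 8
Since A ⊆ B: B \ A = {3, 4, 11, 12}
|B| - |A| = 8 - 4 = 4

4


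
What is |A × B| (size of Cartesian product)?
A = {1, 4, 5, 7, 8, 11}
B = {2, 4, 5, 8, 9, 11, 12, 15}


Set A = {1, 4, 5, 7, 8, 11} has 6 elements.
Set B = {2, 4, 5, 8, 9, 11, 12, 15} has 8 elements.
|A × B| = |A| × |B| = 6 × 8 = 48

48


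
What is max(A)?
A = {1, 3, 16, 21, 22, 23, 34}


Set A = {1, 3, 16, 21, 22, 23, 34}
Elements in ascending order: 1, 3, 16, 21, 22, 23, 34
The largest element is 34.

34


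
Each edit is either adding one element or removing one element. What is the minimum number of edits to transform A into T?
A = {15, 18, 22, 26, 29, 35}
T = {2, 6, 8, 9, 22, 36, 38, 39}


Set A = {15, 18, 22, 26, 29, 35}
Set T = {2, 6, 8, 9, 22, 36, 38, 39}
Elements to remove from A (in A, not in T): {15, 18, 26, 29, 35} → 5 removals
Elements to add to A (in T, not in A): {2, 6, 8, 9, 36, 38, 39} → 7 additions
Total edits = 5 + 7 = 12

12


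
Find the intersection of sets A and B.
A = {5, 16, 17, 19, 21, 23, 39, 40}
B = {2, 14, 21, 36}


Set A = {5, 16, 17, 19, 21, 23, 39, 40}
Set B = {2, 14, 21, 36}
A ∩ B includes only elements in both sets.
Check each element of A against B:
5 ✗, 16 ✗, 17 ✗, 19 ✗, 21 ✓, 23 ✗, 39 ✗, 40 ✗
A ∩ B = {21}

{21}


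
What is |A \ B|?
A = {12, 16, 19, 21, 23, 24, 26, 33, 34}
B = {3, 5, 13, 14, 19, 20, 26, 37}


Set A = {12, 16, 19, 21, 23, 24, 26, 33, 34}
Set B = {3, 5, 13, 14, 19, 20, 26, 37}
A \ B = {12, 16, 21, 23, 24, 33, 34}
|A \ B| = 7

7


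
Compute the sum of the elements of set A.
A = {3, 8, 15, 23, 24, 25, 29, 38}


Set A = {3, 8, 15, 23, 24, 25, 29, 38}
Sum = 3 + 8 + 15 + 23 + 24 + 25 + 29 + 38 = 165

165


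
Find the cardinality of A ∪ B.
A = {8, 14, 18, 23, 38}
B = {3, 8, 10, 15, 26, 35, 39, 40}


Set A = {8, 14, 18, 23, 38}, |A| = 5
Set B = {3, 8, 10, 15, 26, 35, 39, 40}, |B| = 8
A ∩ B = {8}, |A ∩ B| = 1
|A ∪ B| = |A| + |B| - |A ∩ B| = 5 + 8 - 1 = 12

12


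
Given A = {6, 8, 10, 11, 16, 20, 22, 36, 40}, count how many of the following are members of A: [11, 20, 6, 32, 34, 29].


Set A = {6, 8, 10, 11, 16, 20, 22, 36, 40}
Candidates: [11, 20, 6, 32, 34, 29]
Check each candidate:
11 ∈ A, 20 ∈ A, 6 ∈ A, 32 ∉ A, 34 ∉ A, 29 ∉ A
Count of candidates in A: 3

3


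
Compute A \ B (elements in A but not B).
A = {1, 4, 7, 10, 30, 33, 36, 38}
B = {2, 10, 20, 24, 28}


Set A = {1, 4, 7, 10, 30, 33, 36, 38}
Set B = {2, 10, 20, 24, 28}
A \ B includes elements in A that are not in B.
Check each element of A:
1 (not in B, keep), 4 (not in B, keep), 7 (not in B, keep), 10 (in B, remove), 30 (not in B, keep), 33 (not in B, keep), 36 (not in B, keep), 38 (not in B, keep)
A \ B = {1, 4, 7, 30, 33, 36, 38}

{1, 4, 7, 30, 33, 36, 38}


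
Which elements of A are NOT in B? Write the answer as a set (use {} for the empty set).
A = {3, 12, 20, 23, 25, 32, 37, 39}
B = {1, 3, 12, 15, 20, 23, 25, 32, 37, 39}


Set A = {3, 12, 20, 23, 25, 32, 37, 39}
Set B = {1, 3, 12, 15, 20, 23, 25, 32, 37, 39}
Check each element of A against B:
3 ∈ B, 12 ∈ B, 20 ∈ B, 23 ∈ B, 25 ∈ B, 32 ∈ B, 37 ∈ B, 39 ∈ B
Elements of A not in B: {}

{}


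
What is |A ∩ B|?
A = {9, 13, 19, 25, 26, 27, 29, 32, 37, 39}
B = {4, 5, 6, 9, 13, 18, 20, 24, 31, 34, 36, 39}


Set A = {9, 13, 19, 25, 26, 27, 29, 32, 37, 39}
Set B = {4, 5, 6, 9, 13, 18, 20, 24, 31, 34, 36, 39}
A ∩ B = {9, 13, 39}
|A ∩ B| = 3

3


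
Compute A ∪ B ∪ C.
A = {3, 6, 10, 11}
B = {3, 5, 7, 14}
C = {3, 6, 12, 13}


Set A = {3, 6, 10, 11}
Set B = {3, 5, 7, 14}
Set C = {3, 6, 12, 13}
First, A ∪ B = {3, 5, 6, 7, 10, 11, 14}
Then, (A ∪ B) ∪ C = {3, 5, 6, 7, 10, 11, 12, 13, 14}

{3, 5, 6, 7, 10, 11, 12, 13, 14}


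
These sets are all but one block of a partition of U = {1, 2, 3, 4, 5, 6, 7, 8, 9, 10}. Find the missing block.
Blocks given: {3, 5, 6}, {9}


U = {1, 2, 3, 4, 5, 6, 7, 8, 9, 10}
Shown blocks: {3, 5, 6}, {9}
A partition's blocks are pairwise disjoint and cover U, so the missing block = U \ (union of shown blocks).
Union of shown blocks: {3, 5, 6, 9}
Missing block = U \ (union) = {1, 2, 4, 7, 8, 10}

{1, 2, 4, 7, 8, 10}


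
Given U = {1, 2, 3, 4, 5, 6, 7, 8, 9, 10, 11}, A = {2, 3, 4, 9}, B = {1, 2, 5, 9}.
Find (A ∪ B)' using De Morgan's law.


U = {1, 2, 3, 4, 5, 6, 7, 8, 9, 10, 11}
A = {2, 3, 4, 9}, B = {1, 2, 5, 9}
A ∪ B = {1, 2, 3, 4, 5, 9}
(A ∪ B)' = U \ (A ∪ B) = {6, 7, 8, 10, 11}
Verification via A' ∩ B': A' = {1, 5, 6, 7, 8, 10, 11}, B' = {3, 4, 6, 7, 8, 10, 11}
A' ∩ B' = {6, 7, 8, 10, 11} ✓

{6, 7, 8, 10, 11}


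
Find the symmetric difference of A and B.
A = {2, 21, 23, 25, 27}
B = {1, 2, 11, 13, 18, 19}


Set A = {2, 21, 23, 25, 27}
Set B = {1, 2, 11, 13, 18, 19}
A △ B = (A \ B) ∪ (B \ A)
Elements in A but not B: {21, 23, 25, 27}
Elements in B but not A: {1, 11, 13, 18, 19}
A △ B = {1, 11, 13, 18, 19, 21, 23, 25, 27}

{1, 11, 13, 18, 19, 21, 23, 25, 27}


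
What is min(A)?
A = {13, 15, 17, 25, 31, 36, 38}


Set A = {13, 15, 17, 25, 31, 36, 38}
Elements in ascending order: 13, 15, 17, 25, 31, 36, 38
The smallest element is 13.

13


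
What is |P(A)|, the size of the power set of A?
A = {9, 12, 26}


Set A = {9, 12, 26}
|A| = 3
The power set P(A) contains all subsets of A.
|P(A)| = 2^|A| = 2^3 = 8

8


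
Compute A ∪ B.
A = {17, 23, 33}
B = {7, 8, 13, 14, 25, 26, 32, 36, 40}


Set A = {17, 23, 33}
Set B = {7, 8, 13, 14, 25, 26, 32, 36, 40}
A ∪ B includes all elements in either set.
Elements from A: {17, 23, 33}
Elements from B not already included: {7, 8, 13, 14, 25, 26, 32, 36, 40}
A ∪ B = {7, 8, 13, 14, 17, 23, 25, 26, 32, 33, 36, 40}

{7, 8, 13, 14, 17, 23, 25, 26, 32, 33, 36, 40}


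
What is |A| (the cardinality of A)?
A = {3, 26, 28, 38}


Set A = {3, 26, 28, 38}
Listing elements: 3, 26, 28, 38
Counting: 4 elements
|A| = 4

4


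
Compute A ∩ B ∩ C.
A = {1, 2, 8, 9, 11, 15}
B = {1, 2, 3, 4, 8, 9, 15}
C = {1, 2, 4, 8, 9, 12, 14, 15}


Set A = {1, 2, 8, 9, 11, 15}
Set B = {1, 2, 3, 4, 8, 9, 15}
Set C = {1, 2, 4, 8, 9, 12, 14, 15}
First, A ∩ B = {1, 2, 8, 9, 15}
Then, (A ∩ B) ∩ C = {1, 2, 8, 9, 15}

{1, 2, 8, 9, 15}


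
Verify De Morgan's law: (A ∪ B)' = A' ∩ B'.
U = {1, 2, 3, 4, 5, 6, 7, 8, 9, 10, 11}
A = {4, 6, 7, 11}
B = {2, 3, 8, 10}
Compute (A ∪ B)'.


U = {1, 2, 3, 4, 5, 6, 7, 8, 9, 10, 11}
A = {4, 6, 7, 11}, B = {2, 3, 8, 10}
A ∪ B = {2, 3, 4, 6, 7, 8, 10, 11}
(A ∪ B)' = U \ (A ∪ B) = {1, 5, 9}
Verification via A' ∩ B': A' = {1, 2, 3, 5, 8, 9, 10}, B' = {1, 4, 5, 6, 7, 9, 11}
A' ∩ B' = {1, 5, 9} ✓

{1, 5, 9}


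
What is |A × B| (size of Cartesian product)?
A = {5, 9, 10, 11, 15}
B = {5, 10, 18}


Set A = {5, 9, 10, 11, 15} has 5 elements.
Set B = {5, 10, 18} has 3 elements.
|A × B| = |A| × |B| = 5 × 3 = 15

15


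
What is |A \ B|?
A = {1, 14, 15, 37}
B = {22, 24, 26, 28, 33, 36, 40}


Set A = {1, 14, 15, 37}
Set B = {22, 24, 26, 28, 33, 36, 40}
A \ B = {1, 14, 15, 37}
|A \ B| = 4

4


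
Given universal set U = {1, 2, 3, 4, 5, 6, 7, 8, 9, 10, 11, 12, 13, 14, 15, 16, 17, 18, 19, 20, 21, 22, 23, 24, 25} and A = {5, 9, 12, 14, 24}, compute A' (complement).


Universal set U = {1, 2, 3, 4, 5, 6, 7, 8, 9, 10, 11, 12, 13, 14, 15, 16, 17, 18, 19, 20, 21, 22, 23, 24, 25}
Set A = {5, 9, 12, 14, 24}
A' = U \ A = elements in U but not in A
Checking each element of U:
1 (not in A, include), 2 (not in A, include), 3 (not in A, include), 4 (not in A, include), 5 (in A, exclude), 6 (not in A, include), 7 (not in A, include), 8 (not in A, include), 9 (in A, exclude), 10 (not in A, include), 11 (not in A, include), 12 (in A, exclude), 13 (not in A, include), 14 (in A, exclude), 15 (not in A, include), 16 (not in A, include), 17 (not in A, include), 18 (not in A, include), 19 (not in A, include), 20 (not in A, include), 21 (not in A, include), 22 (not in A, include), 23 (not in A, include), 24 (in A, exclude), 25 (not in A, include)
A' = {1, 2, 3, 4, 6, 7, 8, 10, 11, 13, 15, 16, 17, 18, 19, 20, 21, 22, 23, 25}

{1, 2, 3, 4, 6, 7, 8, 10, 11, 13, 15, 16, 17, 18, 19, 20, 21, 22, 23, 25}


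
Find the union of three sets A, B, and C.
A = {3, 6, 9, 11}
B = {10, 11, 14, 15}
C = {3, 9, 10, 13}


Set A = {3, 6, 9, 11}
Set B = {10, 11, 14, 15}
Set C = {3, 9, 10, 13}
First, A ∪ B = {3, 6, 9, 10, 11, 14, 15}
Then, (A ∪ B) ∪ C = {3, 6, 9, 10, 11, 13, 14, 15}

{3, 6, 9, 10, 11, 13, 14, 15}


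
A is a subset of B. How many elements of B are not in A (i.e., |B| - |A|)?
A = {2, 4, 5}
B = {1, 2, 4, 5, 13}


Set A = {2, 4, 5}, |A| = 3
Set B = {1, 2, 4, 5, 13}, |B| = 5
Since A ⊆ B: B \ A = {1, 13}
|B| - |A| = 5 - 3 = 2

2


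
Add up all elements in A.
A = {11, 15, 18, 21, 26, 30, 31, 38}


Set A = {11, 15, 18, 21, 26, 30, 31, 38}
Sum = 11 + 15 + 18 + 21 + 26 + 30 + 31 + 38 = 190

190


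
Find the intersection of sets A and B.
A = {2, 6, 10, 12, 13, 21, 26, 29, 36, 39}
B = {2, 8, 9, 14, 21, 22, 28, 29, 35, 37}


Set A = {2, 6, 10, 12, 13, 21, 26, 29, 36, 39}
Set B = {2, 8, 9, 14, 21, 22, 28, 29, 35, 37}
A ∩ B includes only elements in both sets.
Check each element of A against B:
2 ✓, 6 ✗, 10 ✗, 12 ✗, 13 ✗, 21 ✓, 26 ✗, 29 ✓, 36 ✗, 39 ✗
A ∩ B = {2, 21, 29}

{2, 21, 29}
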